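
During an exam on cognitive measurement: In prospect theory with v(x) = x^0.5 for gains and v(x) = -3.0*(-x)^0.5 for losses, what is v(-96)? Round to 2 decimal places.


Since x = -96 < 0, use v(x) = -lambda*(-x)^alpha
(-x) = 96
96^0.5 = 9.798
v(-96) = -3.0 * 9.798
= -29.39


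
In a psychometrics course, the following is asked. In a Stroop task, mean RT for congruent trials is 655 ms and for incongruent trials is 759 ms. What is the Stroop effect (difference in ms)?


Stroop effect = RT(incongruent) - RT(congruent)
= 759 - 655
= 104 ms


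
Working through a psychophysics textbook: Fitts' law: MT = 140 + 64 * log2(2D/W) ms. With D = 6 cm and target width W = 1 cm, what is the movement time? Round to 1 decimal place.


MT = 140 + 64 * log2(2*6/1)
2D/W = 12.0
log2(12.0) = 3.585
MT = 140 + 64 * 3.585
= 369.4 ms


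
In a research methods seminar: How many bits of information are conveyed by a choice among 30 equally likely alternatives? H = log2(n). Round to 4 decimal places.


H = log2(n)
H = log2(30)
= 4.9069


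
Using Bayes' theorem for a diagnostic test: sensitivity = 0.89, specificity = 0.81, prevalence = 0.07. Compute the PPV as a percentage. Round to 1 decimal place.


PPV = (sens * prev) / (sens * prev + (1-spec) * (1-prev))
Numerator = 0.89 * 0.07 = 0.0623
P(positive and no disease) = (1 - spec) * (1 - prev) = (1 - 0.81) * (1 - 0.07) = 0.1767
Denominator = 0.0623 + 0.1767 = 0.239
PPV = 0.0623 / 0.239 = 0.260669
As percentage = 26.1


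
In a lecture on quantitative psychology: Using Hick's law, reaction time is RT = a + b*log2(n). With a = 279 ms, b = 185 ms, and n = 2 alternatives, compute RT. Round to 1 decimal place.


RT = 279 + 185 * log2(2)
log2(2) = 1.0
RT = 279 + 185 * 1.0
= 279 + 185.0
= 464.0 ms


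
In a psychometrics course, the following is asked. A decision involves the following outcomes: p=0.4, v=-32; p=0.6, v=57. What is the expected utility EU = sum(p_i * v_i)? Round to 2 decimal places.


EU = sum(p_i * v_i)
0.4 * -32 = -12.8
0.6 * 57 = 34.2
EU = -12.8 + 34.2
= 21.40


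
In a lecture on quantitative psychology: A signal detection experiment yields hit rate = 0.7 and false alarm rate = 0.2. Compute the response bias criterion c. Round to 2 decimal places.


c = -0.5 * (z(HR) + z(FAR))
z(0.7) = 0.5244
z(0.2) = -0.8416
c = -0.5 * (0.5244 + -0.8416)
= -0.5 * -0.3172
= 0.16


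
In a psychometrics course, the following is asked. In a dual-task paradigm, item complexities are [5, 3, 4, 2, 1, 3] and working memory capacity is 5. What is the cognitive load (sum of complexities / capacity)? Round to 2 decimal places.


Total complexity = 5 + 3 + 4 + 2 + 1 + 3 = 18
Load = total / capacity = 18 / 5
= 3.60


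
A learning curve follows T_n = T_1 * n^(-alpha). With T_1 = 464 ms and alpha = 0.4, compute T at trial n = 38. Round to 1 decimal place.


T_n = 464 * 38^(-0.4)
38^(-0.4) = 0.233392
T_n = 464 * 0.233392
= 108.3 ms


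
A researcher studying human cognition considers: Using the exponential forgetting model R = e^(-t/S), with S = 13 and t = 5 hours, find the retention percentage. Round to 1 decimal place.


R = e^(-t/S)
-t/S = -5/13 = -0.384615
R = e^(-0.384615) = 0.680713
Percentage = 0.680713 * 100
= 68.1


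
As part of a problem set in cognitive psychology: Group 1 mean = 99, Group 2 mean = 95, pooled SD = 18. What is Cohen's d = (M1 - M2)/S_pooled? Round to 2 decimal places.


Cohen's d = (M1 - M2) / S_pooled
= (99 - 95) / 18
= 4 / 18
= 0.22


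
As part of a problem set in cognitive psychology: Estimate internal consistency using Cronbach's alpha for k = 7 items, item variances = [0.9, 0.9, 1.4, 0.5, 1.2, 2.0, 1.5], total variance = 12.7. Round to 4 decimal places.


alpha = (k/(k-1)) * (1 - sum(s_i^2)/s_total^2)
sum(item variances) = 8.4
k/(k-1) = 7/6 = 1.166667
1 - 8.4/12.7 = 1 - 0.661417 = 0.338583
alpha = 1.166667 * 0.338583
= 0.3950


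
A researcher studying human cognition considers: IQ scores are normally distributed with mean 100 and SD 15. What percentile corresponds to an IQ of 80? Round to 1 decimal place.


z = (IQ - mean) / SD
z = (80 - 100) / 15 = -1.3333
Percentile = Phi(-1.3333) * 100
Phi(-1.3333) = 0.091217
= 9.1


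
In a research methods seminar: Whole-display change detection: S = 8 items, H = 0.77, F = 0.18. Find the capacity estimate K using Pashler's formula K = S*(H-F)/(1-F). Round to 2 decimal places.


K = S * (H - F) / (1 - F)
H - F = 0.59
1 - F = 0.82
K = 8 * 0.59 / 0.82
= 5.76


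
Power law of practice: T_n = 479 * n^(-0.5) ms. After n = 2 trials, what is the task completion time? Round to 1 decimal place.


T_n = 479 * 2^(-0.5)
2^(-0.5) = 0.707107
T_n = 479 * 0.707107
= 338.7 ms


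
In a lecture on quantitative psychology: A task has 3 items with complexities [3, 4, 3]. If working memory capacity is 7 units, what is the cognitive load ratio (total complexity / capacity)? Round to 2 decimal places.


Total complexity = 3 + 4 + 3 = 10
Load = total / capacity = 10 / 7
= 1.43


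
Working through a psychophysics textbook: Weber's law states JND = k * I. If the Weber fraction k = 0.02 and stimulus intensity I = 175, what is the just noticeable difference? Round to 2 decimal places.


JND = k * I
JND = 0.02 * 175
= 3.50


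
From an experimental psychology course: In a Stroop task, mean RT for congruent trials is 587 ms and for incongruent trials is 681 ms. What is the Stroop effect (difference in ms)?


Stroop effect = RT(incongruent) - RT(congruent)
= 681 - 587
= 94 ms


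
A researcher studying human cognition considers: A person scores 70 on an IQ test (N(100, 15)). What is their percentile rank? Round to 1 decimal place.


z = (IQ - mean) / SD
z = (70 - 100) / 15 = -2.0
Percentile = Phi(-2.0) * 100
Phi(-2.0) = 0.02275
= 2.3


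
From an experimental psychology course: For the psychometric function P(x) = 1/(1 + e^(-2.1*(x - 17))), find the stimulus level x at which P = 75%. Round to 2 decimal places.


At P = 0.75: 0.75 = 1/(1 + e^(-k*(x-x0)))
Solving: e^(-k*(x-x0)) = 1/3
x = x0 + ln(3)/k
ln(3) = 1.0986
x = 17 + 1.0986/2.1
= 17 + 0.5231
= 17.52


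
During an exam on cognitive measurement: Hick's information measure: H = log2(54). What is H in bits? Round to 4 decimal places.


H = log2(n)
H = log2(54)
= 5.7549


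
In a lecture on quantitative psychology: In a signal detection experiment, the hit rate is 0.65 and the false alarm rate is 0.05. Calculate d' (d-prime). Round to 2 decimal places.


d' = z(HR) - z(FAR)
z(0.65) = 0.3853
z(0.05) = -1.6449
d' = 0.3853 - -1.6449
= 2.03


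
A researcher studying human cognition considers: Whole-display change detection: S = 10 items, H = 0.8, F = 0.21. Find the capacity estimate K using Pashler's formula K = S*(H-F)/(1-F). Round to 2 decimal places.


K = S * (H - F) / (1 - F)
H - F = 0.59
1 - F = 0.79
K = 10 * 0.59 / 0.79
= 7.47


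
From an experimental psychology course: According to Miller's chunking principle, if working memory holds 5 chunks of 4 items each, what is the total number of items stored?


Total items = chunks * items_per_chunk
= 5 * 4
= 20


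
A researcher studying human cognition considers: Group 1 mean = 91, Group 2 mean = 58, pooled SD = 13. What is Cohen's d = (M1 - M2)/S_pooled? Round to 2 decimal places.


Cohen's d = (M1 - M2) / S_pooled
= (91 - 58) / 13
= 33 / 13
= 2.54


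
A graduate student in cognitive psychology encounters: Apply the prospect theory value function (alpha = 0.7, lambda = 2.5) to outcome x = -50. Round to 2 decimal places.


Since x = -50 < 0, use v(x) = -lambda*(-x)^alpha
(-x) = 50
50^0.7 = 15.4625
v(-50) = -2.5 * 15.4625
= -38.66


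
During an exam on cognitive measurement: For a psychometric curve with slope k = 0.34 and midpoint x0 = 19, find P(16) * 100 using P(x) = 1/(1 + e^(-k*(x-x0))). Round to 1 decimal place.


P(x) = 1/(1 + e^(-0.34*(16 - 19)))
Exponent = -0.34 * -3 = 1.02
e^(1.02) = 2.773195
P = 1/(1 + 2.773195) = 0.265027
Percentage = 26.5


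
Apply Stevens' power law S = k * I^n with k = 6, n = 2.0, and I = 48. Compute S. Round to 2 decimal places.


S = 6 * 48^2.0
48^2.0 = 2304.0
S = 6 * 2304.0
= 13824.00


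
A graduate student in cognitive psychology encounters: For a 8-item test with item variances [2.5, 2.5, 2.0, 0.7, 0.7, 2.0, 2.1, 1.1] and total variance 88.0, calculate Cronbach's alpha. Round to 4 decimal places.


alpha = (k/(k-1)) * (1 - sum(s_i^2)/s_total^2)
sum(item variances) = 13.6
k/(k-1) = 8/7 = 1.142857
1 - 13.6/88.0 = 1 - 0.154545 = 0.845455
alpha = 1.142857 * 0.845455
= 0.9662


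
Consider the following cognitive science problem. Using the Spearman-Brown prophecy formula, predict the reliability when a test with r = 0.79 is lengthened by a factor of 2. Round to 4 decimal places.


r_new = n*r / (1 + (n-1)*r)
Numerator = 2 * 0.79 = 1.58
Denominator = 1 + 1 * 0.79 = 1.79
r_new = 1.58 / 1.79
= 0.8827


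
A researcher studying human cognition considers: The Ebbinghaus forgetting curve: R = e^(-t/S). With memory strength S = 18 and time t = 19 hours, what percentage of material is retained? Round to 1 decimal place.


R = e^(-t/S)
-t/S = -19/18 = -1.055556
R = e^(-1.055556) = 0.347999
Percentage = 0.347999 * 100
= 34.8


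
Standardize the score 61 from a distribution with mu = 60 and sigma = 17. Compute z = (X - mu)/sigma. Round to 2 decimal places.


z = (X - mu) / sigma
= (61 - 60) / 17
= 1 / 17
= 0.06


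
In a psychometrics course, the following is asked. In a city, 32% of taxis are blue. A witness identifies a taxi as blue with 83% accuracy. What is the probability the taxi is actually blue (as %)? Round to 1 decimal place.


P(blue | says blue) = P(says blue | blue)*P(blue) / [P(says blue | blue)*P(blue) + P(says blue | not blue)*P(not blue)]
Numerator = 0.83 * 0.32 = 0.2656
False identification = 0.17 * 0.68 = 0.1156
P = 0.2656 / (0.2656 + 0.1156)
= 0.2656 / 0.3812
As percentage = 69.7


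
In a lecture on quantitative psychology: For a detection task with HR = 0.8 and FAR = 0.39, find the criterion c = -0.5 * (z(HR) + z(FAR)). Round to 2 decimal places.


c = -0.5 * (z(HR) + z(FAR))
z(0.8) = 0.8416
z(0.39) = -0.2793
c = -0.5 * (0.8416 + -0.2793)
= -0.5 * 0.5623
= -0.28


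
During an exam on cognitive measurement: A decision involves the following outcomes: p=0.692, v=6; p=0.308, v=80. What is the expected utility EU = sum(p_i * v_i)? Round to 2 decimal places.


EU = sum(p_i * v_i)
0.692 * 6 = 4.152
0.308 * 80 = 24.64
EU = 4.152 + 24.64
= 28.79


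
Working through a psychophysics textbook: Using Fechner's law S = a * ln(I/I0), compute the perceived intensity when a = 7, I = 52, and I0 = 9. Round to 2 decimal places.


S = 7 * ln(52/9)
I/I0 = 5.777778
ln(5.777778) = 1.754
S = 7 * 1.754
= 12.28


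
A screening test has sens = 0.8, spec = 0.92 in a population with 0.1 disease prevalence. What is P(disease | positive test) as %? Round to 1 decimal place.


PPV = (sens * prev) / (sens * prev + (1-spec) * (1-prev))
Numerator = 0.8 * 0.1 = 0.08
P(positive and no disease) = (1 - spec) * (1 - prev) = (1 - 0.92) * (1 - 0.1) = 0.072
Denominator = 0.08 + 0.072 = 0.152
PPV = 0.08 / 0.152 = 0.526316
As percentage = 52.6


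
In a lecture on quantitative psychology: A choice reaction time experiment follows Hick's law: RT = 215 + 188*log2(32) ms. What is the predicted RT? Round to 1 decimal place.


RT = 215 + 188 * log2(32)
log2(32) = 5.0
RT = 215 + 188 * 5.0
= 215 + 940.0
= 1155.0 ms


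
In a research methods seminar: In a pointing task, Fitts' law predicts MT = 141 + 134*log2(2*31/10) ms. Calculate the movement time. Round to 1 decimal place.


MT = 141 + 134 * log2(2*31/10)
2D/W = 6.2
log2(6.2) = 2.6323
MT = 141 + 134 * 2.6323
= 493.7 ms


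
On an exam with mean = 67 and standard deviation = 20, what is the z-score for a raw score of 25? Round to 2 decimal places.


z = (X - mu) / sigma
= (25 - 67) / 20
= -42 / 20
= -2.10


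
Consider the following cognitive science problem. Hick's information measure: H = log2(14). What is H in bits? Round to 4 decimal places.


H = log2(n)
H = log2(14)
= 3.8074


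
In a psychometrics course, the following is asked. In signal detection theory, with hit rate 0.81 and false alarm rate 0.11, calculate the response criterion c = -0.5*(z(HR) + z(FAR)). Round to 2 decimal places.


c = -0.5 * (z(HR) + z(FAR))
z(0.81) = 0.8779
z(0.11) = -1.2265
c = -0.5 * (0.8779 + -1.2265)
= -0.5 * -0.3486
= 0.17


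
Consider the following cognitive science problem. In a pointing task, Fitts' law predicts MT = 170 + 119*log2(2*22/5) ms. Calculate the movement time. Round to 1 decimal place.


MT = 170 + 119 * log2(2*22/5)
2D/W = 8.8
log2(8.8) = 3.1375
MT = 170 + 119 * 3.1375
= 543.4 ms


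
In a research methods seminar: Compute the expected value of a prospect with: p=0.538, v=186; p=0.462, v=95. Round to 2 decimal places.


EU = sum(p_i * v_i)
0.538 * 186 = 100.068
0.462 * 95 = 43.89
EU = 100.068 + 43.89
= 143.96


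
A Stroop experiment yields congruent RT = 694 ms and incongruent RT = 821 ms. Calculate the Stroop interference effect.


Stroop effect = RT(incongruent) - RT(congruent)
= 821 - 694
= 127 ms


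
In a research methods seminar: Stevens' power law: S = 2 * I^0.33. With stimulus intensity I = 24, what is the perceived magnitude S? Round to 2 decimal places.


S = 2 * 24^0.33
24^0.33 = 2.8541
S = 2 * 2.8541
= 5.71


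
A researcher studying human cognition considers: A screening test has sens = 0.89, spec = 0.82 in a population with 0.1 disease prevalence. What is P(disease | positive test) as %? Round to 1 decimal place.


PPV = (sens * prev) / (sens * prev + (1-spec) * (1-prev))
Numerator = 0.89 * 0.1 = 0.089
P(positive and no disease) = (1 - spec) * (1 - prev) = (1 - 0.82) * (1 - 0.1) = 0.162
Denominator = 0.089 + 0.162 = 0.251
PPV = 0.089 / 0.251 = 0.354582
As percentage = 35.5


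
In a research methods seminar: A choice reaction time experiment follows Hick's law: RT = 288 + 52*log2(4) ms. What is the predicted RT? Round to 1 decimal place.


RT = 288 + 52 * log2(4)
log2(4) = 2.0
RT = 288 + 52 * 2.0
= 288 + 104.0
= 392.0 ms


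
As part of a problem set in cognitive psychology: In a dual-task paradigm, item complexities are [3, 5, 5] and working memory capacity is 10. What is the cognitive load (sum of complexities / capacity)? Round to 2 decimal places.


Total complexity = 3 + 5 + 5 = 13
Load = total / capacity = 13 / 10
= 1.30


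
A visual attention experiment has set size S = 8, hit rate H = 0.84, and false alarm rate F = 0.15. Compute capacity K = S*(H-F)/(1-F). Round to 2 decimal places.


K = S * (H - F) / (1 - F)
H - F = 0.69
1 - F = 0.85
K = 8 * 0.69 / 0.85
= 6.49


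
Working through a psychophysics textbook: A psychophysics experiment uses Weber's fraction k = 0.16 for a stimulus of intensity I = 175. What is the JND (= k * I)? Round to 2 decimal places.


JND = k * I
JND = 0.16 * 175
= 28.00


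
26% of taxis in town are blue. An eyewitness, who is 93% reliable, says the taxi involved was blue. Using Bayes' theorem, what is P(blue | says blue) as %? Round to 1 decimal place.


P(blue | says blue) = P(says blue | blue)*P(blue) / [P(says blue | blue)*P(blue) + P(says blue | not blue)*P(not blue)]
Numerator = 0.93 * 0.26 = 0.2418
False identification = 0.07 * 0.74 = 0.0518
P = 0.2418 / (0.2418 + 0.0518)
= 0.2418 / 0.2936
As percentage = 82.4


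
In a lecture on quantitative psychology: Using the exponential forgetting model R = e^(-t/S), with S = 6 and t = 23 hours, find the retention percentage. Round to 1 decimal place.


R = e^(-t/S)
-t/S = -23/6 = -3.833333
R = e^(-3.833333) = 0.021637
Percentage = 0.021637 * 100
= 2.2


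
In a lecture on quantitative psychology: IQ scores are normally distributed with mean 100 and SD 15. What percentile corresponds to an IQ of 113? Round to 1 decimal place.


z = (IQ - mean) / SD
z = (113 - 100) / 15 = 0.8667
Percentile = Phi(0.8667) * 100
Phi(0.8667) = 0.806947
= 80.7


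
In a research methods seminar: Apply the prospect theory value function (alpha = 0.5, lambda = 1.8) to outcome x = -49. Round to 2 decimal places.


Since x = -49 < 0, use v(x) = -lambda*(-x)^alpha
(-x) = 49
49^0.5 = 7.0
v(-49) = -1.8 * 7.0
= -12.60


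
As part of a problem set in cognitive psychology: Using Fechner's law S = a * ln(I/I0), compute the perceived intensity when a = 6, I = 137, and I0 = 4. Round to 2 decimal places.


S = 6 * ln(137/4)
I/I0 = 34.25
ln(34.25) = 3.5337
S = 6 * 3.5337
= 21.20


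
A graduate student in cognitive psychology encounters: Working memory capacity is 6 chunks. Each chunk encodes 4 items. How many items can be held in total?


Total items = chunks * items_per_chunk
= 6 * 4
= 24


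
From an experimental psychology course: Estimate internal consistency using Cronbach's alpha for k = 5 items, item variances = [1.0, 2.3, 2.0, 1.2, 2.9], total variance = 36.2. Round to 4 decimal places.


alpha = (k/(k-1)) * (1 - sum(s_i^2)/s_total^2)
sum(item variances) = 9.4
k/(k-1) = 5/4 = 1.25
1 - 9.4/36.2 = 1 - 0.259669 = 0.740331
alpha = 1.25 * 0.740331
= 0.9254


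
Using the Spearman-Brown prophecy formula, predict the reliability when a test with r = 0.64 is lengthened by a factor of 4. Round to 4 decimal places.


r_new = n*r / (1 + (n-1)*r)
Numerator = 4 * 0.64 = 2.56
Denominator = 1 + 3 * 0.64 = 2.92
r_new = 2.56 / 2.92
= 0.8767


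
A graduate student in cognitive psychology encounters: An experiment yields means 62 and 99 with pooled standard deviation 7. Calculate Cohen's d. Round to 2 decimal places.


Cohen's d = (M1 - M2) / S_pooled
= (62 - 99) / 7
= -37 / 7
= -5.29


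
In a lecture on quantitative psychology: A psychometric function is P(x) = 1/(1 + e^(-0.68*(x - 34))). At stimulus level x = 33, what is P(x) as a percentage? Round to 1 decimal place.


P(x) = 1/(1 + e^(-0.68*(33 - 34)))
Exponent = -0.68 * -1 = 0.68
e^(0.68) = 1.973878
P = 1/(1 + 1.973878) = 0.336261
Percentage = 33.6


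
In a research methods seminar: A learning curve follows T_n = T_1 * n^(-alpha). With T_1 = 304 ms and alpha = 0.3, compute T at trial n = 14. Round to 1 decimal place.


T_n = 304 * 14^(-0.3)
14^(-0.3) = 0.453066
T_n = 304 * 0.453066
= 137.7 ms


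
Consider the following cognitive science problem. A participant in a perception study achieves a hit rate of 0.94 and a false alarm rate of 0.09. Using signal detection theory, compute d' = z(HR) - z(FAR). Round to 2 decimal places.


d' = z(HR) - z(FAR)
z(0.94) = 1.5548
z(0.09) = -1.3408
d' = 1.5548 - -1.3408
= 2.90


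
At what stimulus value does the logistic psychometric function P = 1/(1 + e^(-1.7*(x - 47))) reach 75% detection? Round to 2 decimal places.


At P = 0.75: 0.75 = 1/(1 + e^(-k*(x-x0)))
Solving: e^(-k*(x-x0)) = 1/3
x = x0 + ln(3)/k
ln(3) = 1.0986
x = 47 + 1.0986/1.7
= 47 + 0.6462
= 47.65


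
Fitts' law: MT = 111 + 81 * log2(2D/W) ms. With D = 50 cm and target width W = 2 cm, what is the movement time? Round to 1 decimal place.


MT = 111 + 81 * log2(2*50/2)
2D/W = 50.0
log2(50.0) = 5.6439
MT = 111 + 81 * 5.6439
= 568.2 ms


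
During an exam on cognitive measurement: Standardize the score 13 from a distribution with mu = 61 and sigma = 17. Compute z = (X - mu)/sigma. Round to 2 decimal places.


z = (X - mu) / sigma
= (13 - 61) / 17
= -48 / 17
= -2.82


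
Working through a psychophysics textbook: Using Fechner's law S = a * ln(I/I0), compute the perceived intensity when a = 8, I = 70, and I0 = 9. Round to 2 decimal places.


S = 8 * ln(70/9)
I/I0 = 7.777778
ln(7.777778) = 2.0513
S = 8 * 2.0513
= 16.41


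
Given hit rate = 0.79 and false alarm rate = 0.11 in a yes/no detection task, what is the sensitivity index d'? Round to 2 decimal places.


d' = z(HR) - z(FAR)
z(0.79) = 0.8064
z(0.11) = -1.2265
d' = 0.8064 - -1.2265
= 2.03


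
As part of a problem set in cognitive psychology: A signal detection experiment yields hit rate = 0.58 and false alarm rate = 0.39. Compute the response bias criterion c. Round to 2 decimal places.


c = -0.5 * (z(HR) + z(FAR))
z(0.58) = 0.2019
z(0.39) = -0.2793
c = -0.5 * (0.2019 + -0.2793)
= -0.5 * -0.0774
= 0.04


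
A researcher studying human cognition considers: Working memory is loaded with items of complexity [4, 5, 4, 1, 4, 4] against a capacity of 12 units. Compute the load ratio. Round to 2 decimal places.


Total complexity = 4 + 5 + 4 + 1 + 4 + 4 = 22
Load = total / capacity = 22 / 12
= 1.83


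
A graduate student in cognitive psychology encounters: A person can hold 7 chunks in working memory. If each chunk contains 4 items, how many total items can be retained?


Total items = chunks * items_per_chunk
= 7 * 4
= 28


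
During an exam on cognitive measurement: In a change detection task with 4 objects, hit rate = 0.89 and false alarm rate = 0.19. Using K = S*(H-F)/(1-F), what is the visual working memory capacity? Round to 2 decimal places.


K = S * (H - F) / (1 - F)
H - F = 0.7
1 - F = 0.81
K = 4 * 0.7 / 0.81
= 3.46


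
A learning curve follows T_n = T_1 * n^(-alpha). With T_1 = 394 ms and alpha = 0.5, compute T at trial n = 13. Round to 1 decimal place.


T_n = 394 * 13^(-0.5)
13^(-0.5) = 0.27735
T_n = 394 * 0.27735
= 109.3 ms


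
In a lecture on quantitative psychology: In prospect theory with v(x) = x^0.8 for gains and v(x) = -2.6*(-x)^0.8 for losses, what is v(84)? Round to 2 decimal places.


Since x = 84 >= 0, use v(x) = x^0.8
84^0.8 = 34.6277
v(84) = 34.63


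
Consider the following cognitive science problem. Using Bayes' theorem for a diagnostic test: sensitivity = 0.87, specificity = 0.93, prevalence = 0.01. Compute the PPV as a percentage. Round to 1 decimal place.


PPV = (sens * prev) / (sens * prev + (1-spec) * (1-prev))
Numerator = 0.87 * 0.01 = 0.0087
P(positive and no disease) = (1 - spec) * (1 - prev) = (1 - 0.93) * (1 - 0.01) = 0.0693
Denominator = 0.0087 + 0.0693 = 0.078
PPV = 0.0087 / 0.078 = 0.111538
As percentage = 11.2


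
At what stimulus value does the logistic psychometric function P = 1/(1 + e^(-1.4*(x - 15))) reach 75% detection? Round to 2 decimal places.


At P = 0.75: 0.75 = 1/(1 + e^(-k*(x-x0)))
Solving: e^(-k*(x-x0)) = 1/3
x = x0 + ln(3)/k
ln(3) = 1.0986
x = 15 + 1.0986/1.4
= 15 + 0.7847
= 15.78


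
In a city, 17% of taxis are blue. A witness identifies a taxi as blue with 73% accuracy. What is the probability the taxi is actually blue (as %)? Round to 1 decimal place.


P(blue | says blue) = P(says blue | blue)*P(blue) / [P(says blue | blue)*P(blue) + P(says blue | not blue)*P(not blue)]
Numerator = 0.73 * 0.17 = 0.1241
False identification = 0.27 * 0.83 = 0.2241
P = 0.1241 / (0.1241 + 0.2241)
= 0.1241 / 0.3482
As percentage = 35.6


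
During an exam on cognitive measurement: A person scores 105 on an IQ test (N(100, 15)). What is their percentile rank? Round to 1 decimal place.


z = (IQ - mean) / SD
z = (105 - 100) / 15 = 0.3333
Percentile = Phi(0.3333) * 100
Phi(0.3333) = 0.630546
= 63.1


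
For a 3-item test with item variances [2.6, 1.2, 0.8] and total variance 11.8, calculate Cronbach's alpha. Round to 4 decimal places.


alpha = (k/(k-1)) * (1 - sum(s_i^2)/s_total^2)
sum(item variances) = 4.6
k/(k-1) = 3/2 = 1.5
1 - 4.6/11.8 = 1 - 0.389831 = 0.610169
alpha = 1.5 * 0.610169
= 0.9153


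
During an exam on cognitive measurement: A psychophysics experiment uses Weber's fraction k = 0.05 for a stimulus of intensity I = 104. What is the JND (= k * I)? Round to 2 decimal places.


JND = k * I
JND = 0.05 * 104
= 5.20


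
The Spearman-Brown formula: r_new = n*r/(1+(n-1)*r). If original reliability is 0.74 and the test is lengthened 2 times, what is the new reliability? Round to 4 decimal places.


r_new = n*r / (1 + (n-1)*r)
Numerator = 2 * 0.74 = 1.48
Denominator = 1 + 1 * 0.74 = 1.74
r_new = 1.48 / 1.74
= 0.8506


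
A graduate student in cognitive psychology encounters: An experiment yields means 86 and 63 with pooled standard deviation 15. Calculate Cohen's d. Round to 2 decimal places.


Cohen's d = (M1 - M2) / S_pooled
= (86 - 63) / 15
= 23 / 15
= 1.53


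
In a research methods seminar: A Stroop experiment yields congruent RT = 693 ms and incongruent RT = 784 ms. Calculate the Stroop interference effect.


Stroop effect = RT(incongruent) - RT(congruent)
= 784 - 693
= 91 ms


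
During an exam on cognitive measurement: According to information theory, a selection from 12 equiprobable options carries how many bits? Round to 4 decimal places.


H = log2(n)
H = log2(12)
= 3.5850


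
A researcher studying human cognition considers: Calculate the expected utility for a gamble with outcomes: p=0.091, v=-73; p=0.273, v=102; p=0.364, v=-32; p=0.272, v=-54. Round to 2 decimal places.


EU = sum(p_i * v_i)
0.091 * -73 = -6.643
0.273 * 102 = 27.846
0.364 * -32 = -11.648
0.272 * -54 = -14.688
EU = -6.643 + 27.846 + -11.648 + -14.688
= -5.13


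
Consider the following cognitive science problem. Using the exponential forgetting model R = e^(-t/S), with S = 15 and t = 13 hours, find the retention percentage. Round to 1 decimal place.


R = e^(-t/S)
-t/S = -13/15 = -0.866667
R = e^(-0.866667) = 0.42035
Percentage = 0.42035 * 100
= 42.0


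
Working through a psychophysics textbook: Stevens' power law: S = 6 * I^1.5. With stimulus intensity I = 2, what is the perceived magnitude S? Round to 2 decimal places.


S = 6 * 2^1.5
2^1.5 = 2.8284
S = 6 * 2.8284
= 16.97


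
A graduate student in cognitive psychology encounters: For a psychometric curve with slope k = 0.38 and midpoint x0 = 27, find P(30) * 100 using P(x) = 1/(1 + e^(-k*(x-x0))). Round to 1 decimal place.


P(x) = 1/(1 + e^(-0.38*(30 - 27)))
Exponent = -0.38 * 3 = -1.14
e^(-1.14) = 0.319819
P = 1/(1 + 0.319819) = 0.75768
Percentage = 75.8


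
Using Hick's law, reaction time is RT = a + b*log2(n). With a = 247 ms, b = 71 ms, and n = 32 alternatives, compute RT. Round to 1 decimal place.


RT = 247 + 71 * log2(32)
log2(32) = 5.0
RT = 247 + 71 * 5.0
= 247 + 355.0
= 602.0 ms


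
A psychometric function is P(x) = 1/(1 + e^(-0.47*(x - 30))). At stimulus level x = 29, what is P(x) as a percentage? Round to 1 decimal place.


P(x) = 1/(1 + e^(-0.47*(29 - 30)))
Exponent = -0.47 * -1 = 0.47
e^(0.47) = 1.599994
P = 1/(1 + 1.599994) = 0.384616
Percentage = 38.5


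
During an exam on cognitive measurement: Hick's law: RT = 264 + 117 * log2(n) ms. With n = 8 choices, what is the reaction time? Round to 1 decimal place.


RT = 264 + 117 * log2(8)
log2(8) = 3.0
RT = 264 + 117 * 3.0
= 264 + 351.0
= 615.0 ms


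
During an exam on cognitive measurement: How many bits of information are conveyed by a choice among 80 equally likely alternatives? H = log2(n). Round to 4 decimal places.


H = log2(n)
H = log2(80)
= 6.3219


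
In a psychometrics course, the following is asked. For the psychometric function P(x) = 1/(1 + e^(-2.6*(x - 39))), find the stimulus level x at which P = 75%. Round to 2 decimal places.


At P = 0.75: 0.75 = 1/(1 + e^(-k*(x-x0)))
Solving: e^(-k*(x-x0)) = 1/3
x = x0 + ln(3)/k
ln(3) = 1.0986
x = 39 + 1.0986/2.6
= 39 + 0.4225
= 39.42


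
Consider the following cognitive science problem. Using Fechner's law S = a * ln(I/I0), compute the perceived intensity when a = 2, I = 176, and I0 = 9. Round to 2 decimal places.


S = 2 * ln(176/9)
I/I0 = 19.555556
ln(19.555556) = 2.9733
S = 2 * 2.9733
= 5.95


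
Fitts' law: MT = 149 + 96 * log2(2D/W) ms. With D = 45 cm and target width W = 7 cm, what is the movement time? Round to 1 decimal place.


MT = 149 + 96 * log2(2*45/7)
2D/W = 12.857143
log2(12.857143) = 3.6845
MT = 149 + 96 * 3.6845
= 502.7 ms


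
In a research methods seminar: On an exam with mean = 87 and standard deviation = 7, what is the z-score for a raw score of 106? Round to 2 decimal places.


z = (X - mu) / sigma
= (106 - 87) / 7
= 19 / 7
= 2.71


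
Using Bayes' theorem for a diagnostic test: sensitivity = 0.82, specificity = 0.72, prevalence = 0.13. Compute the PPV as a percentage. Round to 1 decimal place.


PPV = (sens * prev) / (sens * prev + (1-spec) * (1-prev))
Numerator = 0.82 * 0.13 = 0.1066
P(positive and no disease) = (1 - spec) * (1 - prev) = (1 - 0.72) * (1 - 0.13) = 0.2436
Denominator = 0.1066 + 0.2436 = 0.3502
PPV = 0.1066 / 0.3502 = 0.304397
As percentage = 30.4


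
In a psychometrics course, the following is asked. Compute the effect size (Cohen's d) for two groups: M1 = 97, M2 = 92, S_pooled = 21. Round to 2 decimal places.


Cohen's d = (M1 - M2) / S_pooled
= (97 - 92) / 21
= 5 / 21
= 0.24


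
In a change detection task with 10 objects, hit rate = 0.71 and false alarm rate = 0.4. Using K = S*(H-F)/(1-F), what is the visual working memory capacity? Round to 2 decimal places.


K = S * (H - F) / (1 - F)
H - F = 0.31
1 - F = 0.6
K = 10 * 0.31 / 0.6
= 5.17


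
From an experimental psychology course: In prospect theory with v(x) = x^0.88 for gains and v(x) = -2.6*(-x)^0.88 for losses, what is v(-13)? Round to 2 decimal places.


Since x = -13 < 0, use v(x) = -lambda*(-x)^alpha
(-x) = 13
13^0.88 = 9.5559
v(-13) = -2.6 * 9.5559
= -24.85


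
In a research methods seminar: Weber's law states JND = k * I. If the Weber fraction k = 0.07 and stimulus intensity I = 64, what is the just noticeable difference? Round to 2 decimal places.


JND = k * I
JND = 0.07 * 64
= 4.48


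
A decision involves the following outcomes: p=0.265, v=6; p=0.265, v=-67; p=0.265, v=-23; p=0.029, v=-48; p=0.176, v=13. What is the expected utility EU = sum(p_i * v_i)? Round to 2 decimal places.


EU = sum(p_i * v_i)
0.265 * 6 = 1.59
0.265 * -67 = -17.755
0.265 * -23 = -6.095
0.029 * -48 = -1.392
0.176 * 13 = 2.288
EU = 1.59 + -17.755 + -6.095 + -1.392 + 2.288
= -21.36


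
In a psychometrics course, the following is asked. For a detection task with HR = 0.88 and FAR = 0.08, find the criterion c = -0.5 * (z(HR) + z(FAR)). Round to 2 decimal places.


c = -0.5 * (z(HR) + z(FAR))
z(0.88) = 1.175
z(0.08) = -1.4051
c = -0.5 * (1.175 + -1.4051)
= -0.5 * -0.2301
= 0.12


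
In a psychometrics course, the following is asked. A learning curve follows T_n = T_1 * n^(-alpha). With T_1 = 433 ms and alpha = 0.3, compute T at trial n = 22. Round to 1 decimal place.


T_n = 433 * 22^(-0.3)
22^(-0.3) = 0.395615
T_n = 433 * 0.395615
= 171.3 ms


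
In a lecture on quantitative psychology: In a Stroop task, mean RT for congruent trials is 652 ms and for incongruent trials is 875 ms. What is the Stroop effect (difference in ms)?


Stroop effect = RT(incongruent) - RT(congruent)
= 875 - 652
= 223 ms


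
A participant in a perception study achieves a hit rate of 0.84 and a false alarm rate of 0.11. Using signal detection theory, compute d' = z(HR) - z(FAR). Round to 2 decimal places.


d' = z(HR) - z(FAR)
z(0.84) = 0.9945
z(0.11) = -1.2265
d' = 0.9945 - -1.2265
= 2.22


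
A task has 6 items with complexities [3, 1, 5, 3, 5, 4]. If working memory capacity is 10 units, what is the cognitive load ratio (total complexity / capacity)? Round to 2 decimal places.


Total complexity = 3 + 1 + 5 + 3 + 5 + 4 = 21
Load = total / capacity = 21 / 10
= 2.10


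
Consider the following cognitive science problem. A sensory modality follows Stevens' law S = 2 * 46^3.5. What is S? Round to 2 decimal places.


S = 2 * 46^3.5
46^3.5 = 660164.8712
S = 2 * 660164.8712
= 1320329.74


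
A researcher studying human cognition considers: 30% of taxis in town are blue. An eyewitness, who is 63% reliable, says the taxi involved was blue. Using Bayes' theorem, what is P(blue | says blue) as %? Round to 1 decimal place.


P(blue | says blue) = P(says blue | blue)*P(blue) / [P(says blue | blue)*P(blue) + P(says blue | not blue)*P(not blue)]
Numerator = 0.63 * 0.3 = 0.189
False identification = 0.37 * 0.7 = 0.259
P = 0.189 / (0.189 + 0.259)
= 0.189 / 0.448
As percentage = 42.2


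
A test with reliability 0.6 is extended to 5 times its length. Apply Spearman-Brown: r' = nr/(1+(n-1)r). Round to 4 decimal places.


r_new = n*r / (1 + (n-1)*r)
Numerator = 5 * 0.6 = 3.0
Denominator = 1 + 4 * 0.6 = 3.4
r_new = 3.0 / 3.4
= 0.8824


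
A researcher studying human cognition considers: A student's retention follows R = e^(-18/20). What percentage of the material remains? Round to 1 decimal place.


R = e^(-t/S)
-t/S = -18/20 = -0.9
R = e^(-0.9) = 0.40657
Percentage = 0.40657 * 100
= 40.7


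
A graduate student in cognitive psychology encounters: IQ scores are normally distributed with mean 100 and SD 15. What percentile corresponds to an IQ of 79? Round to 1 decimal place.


z = (IQ - mean) / SD
z = (79 - 100) / 15 = -1.4
Percentile = Phi(-1.4) * 100
Phi(-1.4) = 0.080757
= 8.1


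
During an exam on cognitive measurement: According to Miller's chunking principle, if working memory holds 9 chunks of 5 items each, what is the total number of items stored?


Total items = chunks * items_per_chunk
= 9 * 5
= 45


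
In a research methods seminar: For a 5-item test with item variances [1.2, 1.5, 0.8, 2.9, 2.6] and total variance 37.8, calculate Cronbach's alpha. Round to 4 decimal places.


alpha = (k/(k-1)) * (1 - sum(s_i^2)/s_total^2)
sum(item variances) = 9.0
k/(k-1) = 5/4 = 1.25
1 - 9.0/37.8 = 1 - 0.238095 = 0.761905
alpha = 1.25 * 0.761905
= 0.9524


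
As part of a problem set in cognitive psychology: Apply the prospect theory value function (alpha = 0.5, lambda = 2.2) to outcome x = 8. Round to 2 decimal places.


Since x = 8 >= 0, use v(x) = x^0.5
8^0.5 = 2.8284
v(8) = 2.83


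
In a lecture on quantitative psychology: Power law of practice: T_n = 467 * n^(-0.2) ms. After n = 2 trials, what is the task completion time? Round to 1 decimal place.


T_n = 467 * 2^(-0.2)
2^(-0.2) = 0.870551
T_n = 467 * 0.870551
= 406.5 ms


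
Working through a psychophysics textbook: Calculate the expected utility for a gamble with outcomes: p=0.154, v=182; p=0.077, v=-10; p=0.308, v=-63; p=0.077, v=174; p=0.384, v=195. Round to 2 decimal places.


EU = sum(p_i * v_i)
0.154 * 182 = 28.028
0.077 * -10 = -0.77
0.308 * -63 = -19.404
0.077 * 174 = 13.398
0.384 * 195 = 74.88
EU = 28.028 + -0.77 + -19.404 + 13.398 + 74.88
= 96.13


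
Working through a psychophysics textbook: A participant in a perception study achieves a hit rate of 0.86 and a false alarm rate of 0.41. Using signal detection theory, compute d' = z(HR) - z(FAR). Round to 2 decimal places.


d' = z(HR) - z(FAR)
z(0.86) = 1.0803
z(0.41) = -0.2275
d' = 1.0803 - -0.2275
= 1.31


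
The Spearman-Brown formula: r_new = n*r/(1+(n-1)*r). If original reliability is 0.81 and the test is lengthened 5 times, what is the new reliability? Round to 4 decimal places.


r_new = n*r / (1 + (n-1)*r)
Numerator = 5 * 0.81 = 4.05
Denominator = 1 + 4 * 0.81 = 4.24
r_new = 4.05 / 4.24
= 0.9552


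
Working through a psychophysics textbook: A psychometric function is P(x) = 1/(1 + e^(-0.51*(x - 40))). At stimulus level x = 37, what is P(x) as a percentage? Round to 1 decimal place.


P(x) = 1/(1 + e^(-0.51*(37 - 40)))
Exponent = -0.51 * -3 = 1.53
e^(1.53) = 4.618177
P = 1/(1 + 4.618177) = 0.177994
Percentage = 17.8


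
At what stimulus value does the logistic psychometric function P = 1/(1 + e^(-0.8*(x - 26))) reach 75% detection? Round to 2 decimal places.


At P = 0.75: 0.75 = 1/(1 + e^(-k*(x-x0)))
Solving: e^(-k*(x-x0)) = 1/3
x = x0 + ln(3)/k
ln(3) = 1.0986
x = 26 + 1.0986/0.8
= 26 + 1.3732
= 27.37


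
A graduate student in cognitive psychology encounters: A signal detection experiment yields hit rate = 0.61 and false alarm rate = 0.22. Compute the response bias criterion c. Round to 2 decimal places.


c = -0.5 * (z(HR) + z(FAR))
z(0.61) = 0.2793
z(0.22) = -0.7722
c = -0.5 * (0.2793 + -0.7722)
= -0.5 * -0.4929
= 0.25


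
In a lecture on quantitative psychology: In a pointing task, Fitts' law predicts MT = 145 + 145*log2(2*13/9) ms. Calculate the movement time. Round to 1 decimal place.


MT = 145 + 145 * log2(2*13/9)
2D/W = 2.888889
log2(2.888889) = 1.5305
MT = 145 + 145 * 1.5305
= 366.9 ms


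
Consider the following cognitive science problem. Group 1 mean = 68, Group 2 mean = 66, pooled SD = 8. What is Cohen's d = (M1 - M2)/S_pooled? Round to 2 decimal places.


Cohen's d = (M1 - M2) / S_pooled
= (68 - 66) / 8
= 2 / 8
= 0.25


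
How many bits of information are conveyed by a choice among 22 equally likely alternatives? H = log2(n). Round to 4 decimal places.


H = log2(n)
H = log2(22)
= 4.4594


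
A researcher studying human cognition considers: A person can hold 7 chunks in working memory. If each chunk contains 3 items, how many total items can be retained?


Total items = chunks * items_per_chunk
= 7 * 3
= 21


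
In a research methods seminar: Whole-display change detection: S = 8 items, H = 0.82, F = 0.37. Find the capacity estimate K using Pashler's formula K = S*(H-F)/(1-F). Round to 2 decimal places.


K = S * (H - F) / (1 - F)
H - F = 0.45
1 - F = 0.63
K = 8 * 0.45 / 0.63
= 5.71


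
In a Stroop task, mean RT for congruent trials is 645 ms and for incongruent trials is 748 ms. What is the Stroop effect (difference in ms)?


Stroop effect = RT(incongruent) - RT(congruent)
= 748 - 645
= 103 ms


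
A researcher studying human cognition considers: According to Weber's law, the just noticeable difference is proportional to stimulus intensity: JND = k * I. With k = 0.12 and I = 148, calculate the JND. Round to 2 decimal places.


JND = k * I
JND = 0.12 * 148
= 17.76


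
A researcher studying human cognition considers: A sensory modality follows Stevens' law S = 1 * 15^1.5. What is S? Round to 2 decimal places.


S = 1 * 15^1.5
15^1.5 = 58.0948
S = 1 * 58.0948
= 58.09


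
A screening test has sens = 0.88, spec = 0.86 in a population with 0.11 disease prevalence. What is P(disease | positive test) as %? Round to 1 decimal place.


PPV = (sens * prev) / (sens * prev + (1-spec) * (1-prev))
Numerator = 0.88 * 0.11 = 0.0968
P(positive and no disease) = (1 - spec) * (1 - prev) = (1 - 0.86) * (1 - 0.11) = 0.1246
Denominator = 0.0968 + 0.1246 = 0.2214
PPV = 0.0968 / 0.2214 = 0.437218
As percentage = 43.7


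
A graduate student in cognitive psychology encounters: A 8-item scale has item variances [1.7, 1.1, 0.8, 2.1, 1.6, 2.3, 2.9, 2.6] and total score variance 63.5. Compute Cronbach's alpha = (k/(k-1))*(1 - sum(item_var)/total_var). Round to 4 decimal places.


alpha = (k/(k-1)) * (1 - sum(s_i^2)/s_total^2)
sum(item variances) = 15.1
k/(k-1) = 8/7 = 1.142857
1 - 15.1/63.5 = 1 - 0.237795 = 0.762205
alpha = 1.142857 * 0.762205
= 0.8711


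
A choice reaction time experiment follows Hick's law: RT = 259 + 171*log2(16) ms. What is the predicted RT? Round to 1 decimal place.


RT = 259 + 171 * log2(16)
log2(16) = 4.0
RT = 259 + 171 * 4.0
= 259 + 684.0
= 943.0 ms


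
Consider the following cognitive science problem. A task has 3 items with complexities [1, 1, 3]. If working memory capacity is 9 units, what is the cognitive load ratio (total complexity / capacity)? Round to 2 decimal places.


Total complexity = 1 + 1 + 3 = 5
Load = total / capacity = 5 / 9
= 0.56


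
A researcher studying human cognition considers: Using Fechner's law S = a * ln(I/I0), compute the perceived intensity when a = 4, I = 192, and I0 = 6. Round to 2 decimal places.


S = 4 * ln(192/6)
I/I0 = 32.0
ln(32.0) = 3.4657
S = 4 * 3.4657
= 13.86


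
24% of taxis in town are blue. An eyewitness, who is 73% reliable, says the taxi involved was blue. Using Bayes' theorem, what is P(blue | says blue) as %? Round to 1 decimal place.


P(blue | says blue) = P(says blue | blue)*P(blue) / [P(says blue | blue)*P(blue) + P(says blue | not blue)*P(not blue)]
Numerator = 0.73 * 0.24 = 0.1752
False identification = 0.27 * 0.76 = 0.2052
P = 0.1752 / (0.1752 + 0.2052)
= 0.1752 / 0.3804
As percentage = 46.1
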